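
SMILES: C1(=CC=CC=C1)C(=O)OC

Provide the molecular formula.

Heavy atoms from the SMILES: 8 C, 2 O.
Implicit hydrogens by atom environment:
  5 × C (aromatic): 1 H each → 5
  2 × O: no H
  1 × C: 3 H
  1 × C (aromatic): no H
  1 × C: no H
  Total hydrogens = 8.
Molecular formula: C8H8O2

C8H8O2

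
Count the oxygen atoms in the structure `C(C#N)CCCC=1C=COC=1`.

The symbol for oxygen appears 1 time in the SMILES.

1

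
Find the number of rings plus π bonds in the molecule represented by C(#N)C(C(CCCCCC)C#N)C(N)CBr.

Molecular formula from the SMILES: C12H20BrN3.
DoU = (2C + 2 + N − H − X)/2 = (2·12 + 2 + 3 − 20 − 1)/2 = 8/2 = 4.
(Structurally: 0 ring(s) + 4 π bond(s) = 4.)

4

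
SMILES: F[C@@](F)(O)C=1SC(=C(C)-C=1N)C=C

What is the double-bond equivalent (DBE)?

4

Molecular formula from the SMILES: C8H9F2NOS.
DoU = (2C + 2 + N − H − X)/2 = (2·8 + 2 + 1 − 9 − 2)/2 = 8/2 = 4.
(Structurally: 1 ring(s) + 3 π bond(s) = 4.)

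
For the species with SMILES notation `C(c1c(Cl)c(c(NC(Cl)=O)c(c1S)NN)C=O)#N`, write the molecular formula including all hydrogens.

C9H6Cl2N4O2S

Heavy atoms from the SMILES: 9 C, 2 Cl, 4 N, 2 O, 1 S.
Implicit hydrogens by atom environment:
  6 × C (aromatic): no H
  2 × C: no H
  2 × Cl: no H
  2 × N: 1 H each → 2
  2 × O: no H
  1 × C: 1 H
  1 × N: 2 H
  1 × N: no H
  1 × S: 1 H
  Total hydrogens = 6.
Molecular formula: C9H6Cl2N4O2S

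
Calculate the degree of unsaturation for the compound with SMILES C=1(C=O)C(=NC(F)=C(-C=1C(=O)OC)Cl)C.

Molecular formula from the SMILES: C9H7ClFNO3.
DoU = (2C + 2 + N − H − X)/2 = (2·9 + 2 + 1 − 7 − 2)/2 = 12/2 = 6.
(Structurally: 1 ring(s) + 5 π bond(s) = 6.)

6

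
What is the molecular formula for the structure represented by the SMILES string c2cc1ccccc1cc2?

Heavy atoms from the SMILES: 10 C.
Implicit hydrogens by atom environment:
  8 × C (aromatic): 1 H each → 8
  2 × C (aromatic): no H
  Total hydrogens = 8.
Molecular formula: C10H8

C10H8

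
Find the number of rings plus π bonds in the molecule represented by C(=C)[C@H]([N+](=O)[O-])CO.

2

Molecular formula from the SMILES: C4H7NO3.
DoU = (2C + 2 + N − H − X)/2 = (2·4 + 2 + 1 − 7 − 0)/2 = 4/2 = 2.
(Structurally: 0 ring(s) + 2 π bond(s) = 2.)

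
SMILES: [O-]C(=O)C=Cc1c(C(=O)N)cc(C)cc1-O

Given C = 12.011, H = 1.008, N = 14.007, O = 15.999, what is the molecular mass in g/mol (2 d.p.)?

Molecular formula: C11H10NO4-.
M = 11×12.011 + 10×1.008 + 1×14.007 + 4×15.999 = 220.20 g/mol.

220.20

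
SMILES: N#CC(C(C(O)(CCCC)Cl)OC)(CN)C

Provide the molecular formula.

C11H21ClN2O2

Heavy atoms from the SMILES: 11 C, 1 Cl, 2 N, 2 O.
Implicit hydrogens by atom environment:
  4 × C: 2 H each → 8
  3 × C: 3 H each → 9
  3 × C: no H
  1 × C: 1 H
  1 × Cl: no H
  1 × N: 2 H
  1 × N: no H
  1 × O: 1 H
  1 × O: no H
  Total hydrogens = 21.
Molecular formula: C11H21ClN2O2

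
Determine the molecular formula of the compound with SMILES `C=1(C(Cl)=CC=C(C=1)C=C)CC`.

C10H11Cl

Heavy atoms from the SMILES: 10 C, 1 Cl.
Implicit hydrogens by atom environment:
  3 × C (aromatic): 1 H each → 3
  3 × C (aromatic): no H
  2 × C: 2 H each → 4
  1 × C: 3 H
  1 × C: 1 H
  1 × Cl: no H
  Total hydrogens = 11.
Molecular formula: C10H11Cl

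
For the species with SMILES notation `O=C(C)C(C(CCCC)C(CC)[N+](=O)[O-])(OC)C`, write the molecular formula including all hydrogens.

C13H25NO4

Heavy atoms from the SMILES: 13 C, 1 N, 4 O.
Implicit hydrogens by atom environment:
  5 × C: 3 H each → 15
  4 × C: 2 H each → 8
  3 × O: no H
  2 × C: 1 H each → 2
  2 × C: no H
  1 × N (charge +1): no H
  1 × O (charge -1): no H
  Total hydrogens = 25.
Molecular formula: C13H25NO4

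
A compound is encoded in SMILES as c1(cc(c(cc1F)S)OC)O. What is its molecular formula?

C7H7FO2S

Heavy atoms from the SMILES: 7 C, 1 F, 2 O, 1 S.
Implicit hydrogens by atom environment:
  4 × C (aromatic): no H
  2 × C (aromatic): 1 H each → 2
  1 × C: 3 H
  1 × F: no H
  1 × O: 1 H
  1 × O: no H
  1 × S: 1 H
  Total hydrogens = 7.
Molecular formula: C7H7FO2S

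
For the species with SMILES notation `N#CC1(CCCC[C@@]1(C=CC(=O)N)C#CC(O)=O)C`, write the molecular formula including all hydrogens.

Heavy atoms from the SMILES: 14 C, 2 N, 3 O.
Implicit hydrogens by atom environment:
  7 × C: no H
  4 × C: 2 H each → 8
  2 × C: 1 H each → 2
  2 × O: no H
  1 × C: 3 H
  1 × N: 2 H
  1 × N: no H
  1 × O: 1 H
  Total hydrogens = 16.
Molecular formula: C14H16N2O3

C14H16N2O3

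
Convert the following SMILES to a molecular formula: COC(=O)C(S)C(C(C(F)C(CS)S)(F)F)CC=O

C10H15F3O3S3

Heavy atoms from the SMILES: 10 C, 3 F, 3 O, 3 S.
Implicit hydrogens by atom environment:
  5 × C: 1 H each → 5
  3 × F: no H
  3 × O: no H
  3 × S: 1 H each → 3
  2 × C: 2 H each → 4
  2 × C: no H
  1 × C: 3 H
  Total hydrogens = 15.
Molecular formula: C10H15F3O3S3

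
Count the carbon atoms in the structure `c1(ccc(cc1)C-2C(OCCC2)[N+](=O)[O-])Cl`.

11

The symbol for carbon appears 11 times in the SMILES. Lowercase c denotes aromatic carbon and counts toward C.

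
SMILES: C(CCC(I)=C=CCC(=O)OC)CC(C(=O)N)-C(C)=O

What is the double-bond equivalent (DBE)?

Molecular formula from the SMILES: C14H20INO4.
DoU = (2C + 2 + N − H − X)/2 = (2·14 + 2 + 1 − 20 − 1)/2 = 10/2 = 5.
(Structurally: 0 ring(s) + 5 π bond(s) = 5.)

5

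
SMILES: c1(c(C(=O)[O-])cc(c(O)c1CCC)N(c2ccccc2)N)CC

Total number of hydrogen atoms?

21

Hydrogens are implicit in SMILES; fill each atom to its normal valence:
  6 × C (aromatic): 1 H each → 6
  6 × C (aromatic): no H
  3 × C: 2 H each → 6
  2 × C: 3 H each → 6
  1 × C: no H
  1 × N: 2 H
  1 × N: no H
  1 × O: 1 H
  1 × O: no H
  1 × O (charge -1): no H
  Total hydrogens = 21.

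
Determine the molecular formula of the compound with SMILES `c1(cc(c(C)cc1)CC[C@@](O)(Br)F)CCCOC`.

C14H20BrFO2

Heavy atoms from the SMILES: 1 Br, 14 C, 1 F, 2 O.
Implicit hydrogens by atom environment:
  5 × C: 2 H each → 10
  3 × C (aromatic): 1 H each → 3
  3 × C (aromatic): no H
  2 × C: 3 H each → 6
  1 × Br: no H
  1 × C: no H
  1 × F: no H
  1 × O: 1 H
  1 × O: no H
  Total hydrogens = 20.
Molecular formula: C14H20BrFO2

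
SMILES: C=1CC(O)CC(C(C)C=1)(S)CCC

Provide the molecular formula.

C11H20OS

Heavy atoms from the SMILES: 11 C, 1 O, 1 S.
Implicit hydrogens by atom environment:
  4 × C: 2 H each → 8
  4 × C: 1 H each → 4
  2 × C: 3 H each → 6
  1 × C: no H
  1 × O: 1 H
  1 × S: 1 H
  Total hydrogens = 20.
Molecular formula: C11H20OS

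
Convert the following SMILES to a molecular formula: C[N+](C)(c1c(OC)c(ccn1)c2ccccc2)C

Heavy atoms from the SMILES: 15 C, 2 N, 1 O.
Implicit hydrogens by atom environment:
  7 × C (aromatic): 1 H each → 7
  4 × C: 3 H each → 12
  4 × C (aromatic): no H
  1 × N (aromatic): no H
  1 × N (charge +1): no H
  1 × O: no H
  Total hydrogens = 19.
Net charge +1.
Molecular formula: C15H19N2O+

C15H19N2O+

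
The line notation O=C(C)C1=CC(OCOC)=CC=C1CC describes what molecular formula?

C12H16O3

Heavy atoms from the SMILES: 12 C, 3 O.
Implicit hydrogens by atom environment:
  3 × C: 3 H each → 9
  3 × C (aromatic): 1 H each → 3
  3 × C (aromatic): no H
  3 × O: no H
  2 × C: 2 H each → 4
  1 × C: no H
  Total hydrogens = 16.
Molecular formula: C12H16O3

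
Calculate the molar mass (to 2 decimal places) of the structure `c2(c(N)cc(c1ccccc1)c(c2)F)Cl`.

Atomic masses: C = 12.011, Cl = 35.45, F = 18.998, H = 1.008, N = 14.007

221.66

Molecular formula: C12H9ClFN.
M = 12×12.011 + 1×35.45 + 1×18.998 + 9×1.008 + 1×14.007 = 221.66 g/mol.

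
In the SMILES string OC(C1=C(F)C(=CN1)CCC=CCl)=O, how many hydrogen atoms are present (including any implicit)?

Hydrogens are implicit in SMILES; fill each atom to its normal valence:
  3 × C (aromatic): no H
  2 × C: 2 H each → 4
  2 × C: 1 H each → 2
  1 × C (aromatic): 1 H
  1 × C: no H
  1 × Cl: no H
  1 × F: no H
  1 × N (aromatic): 1 H
  1 × O: 1 H
  1 × O: no H
  Total hydrogens = 9.

9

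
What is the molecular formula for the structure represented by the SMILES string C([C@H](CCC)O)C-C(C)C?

C9H20O

Heavy atoms from the SMILES: 9 C, 1 O.
Implicit hydrogens by atom environment:
  4 × C: 2 H each → 8
  3 × C: 3 H each → 9
  2 × C: 1 H each → 2
  1 × O: 1 H
  Total hydrogens = 20.
Molecular formula: C9H20O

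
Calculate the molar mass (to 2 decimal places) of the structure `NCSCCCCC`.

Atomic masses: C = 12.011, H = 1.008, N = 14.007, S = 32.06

133.25

Molecular formula: C6H15NS.
M = 6×12.011 + 15×1.008 + 1×14.007 + 1×32.06 = 133.25 g/mol.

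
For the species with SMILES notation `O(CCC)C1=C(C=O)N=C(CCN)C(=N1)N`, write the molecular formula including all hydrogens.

Heavy atoms from the SMILES: 10 C, 4 N, 2 O.
Implicit hydrogens by atom environment:
  4 × C: 2 H each → 8
  4 × C (aromatic): no H
  2 × N: 2 H each → 4
  2 × N (aromatic): no H
  2 × O: no H
  1 × C: 3 H
  1 × C: 1 H
  Total hydrogens = 16.
Molecular formula: C10H16N4O2

C10H16N4O2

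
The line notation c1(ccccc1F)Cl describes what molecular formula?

Heavy atoms from the SMILES: 6 C, 1 Cl, 1 F.
Implicit hydrogens by atom environment:
  4 × C (aromatic): 1 H each → 4
  2 × C (aromatic): no H
  1 × Cl: no H
  1 × F: no H
  Total hydrogens = 4.
Molecular formula: C6H4ClF

C6H4ClF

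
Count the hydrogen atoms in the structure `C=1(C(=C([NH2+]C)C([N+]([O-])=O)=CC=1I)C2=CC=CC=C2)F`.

11

Hydrogens are implicit in SMILES; fill each atom to its normal valence:
  6 × C (aromatic): 1 H each → 6
  6 × C (aromatic): no H
  1 × C: 3 H
  1 × F: no H
  1 × I: no H
  1 × N (charge +1): 2 H
  1 × N (charge +1): no H
  1 × O: no H
  1 × O (charge -1): no H
  Total hydrogens = 11.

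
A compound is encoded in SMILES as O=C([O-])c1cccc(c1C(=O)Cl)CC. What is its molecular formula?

Heavy atoms from the SMILES: 10 C, 1 Cl, 3 O.
Implicit hydrogens by atom environment:
  3 × C (aromatic): 1 H each → 3
  3 × C (aromatic): no H
  2 × C: no H
  2 × O: no H
  1 × C: 3 H
  1 × C: 2 H
  1 × Cl: no H
  1 × O (charge -1): no H
  Total hydrogens = 8.
Net charge -1.
Molecular formula: C10H8ClO3-

C10H8ClO3-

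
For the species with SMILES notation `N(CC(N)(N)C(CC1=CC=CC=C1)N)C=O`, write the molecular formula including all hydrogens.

C11H18N4O

Heavy atoms from the SMILES: 11 C, 4 N, 1 O.
Implicit hydrogens by atom environment:
  5 × C (aromatic): 1 H each → 5
  3 × N: 2 H each → 6
  2 × C: 2 H each → 4
  2 × C: 1 H each → 2
  1 × C: no H
  1 × C (aromatic): no H
  1 × N: 1 H
  1 × O: no H
  Total hydrogens = 18.
Molecular formula: C11H18N4O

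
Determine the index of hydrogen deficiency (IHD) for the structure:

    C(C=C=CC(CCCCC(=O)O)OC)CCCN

Molecular formula from the SMILES: C14H25NO3.
DoU = (2C + 2 + N − H − X)/2 = (2·14 + 2 + 1 − 25 − 0)/2 = 6/2 = 3.
(Structurally: 0 ring(s) + 3 π bond(s) = 3.)

3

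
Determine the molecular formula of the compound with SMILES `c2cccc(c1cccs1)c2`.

Heavy atoms from the SMILES: 10 C, 1 S.
Implicit hydrogens by atom environment:
  8 × C (aromatic): 1 H each → 8
  2 × C (aromatic): no H
  1 × S (aromatic): no H
  Total hydrogens = 8.
Molecular formula: C10H8S

C10H8S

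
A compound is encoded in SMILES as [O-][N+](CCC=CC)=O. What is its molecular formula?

C5H9NO2

Heavy atoms from the SMILES: 5 C, 1 N, 2 O.
Implicit hydrogens by atom environment:
  2 × C: 2 H each → 4
  2 × C: 1 H each → 2
  1 × C: 3 H
  1 × N (charge +1): no H
  1 × O: no H
  1 × O (charge -1): no H
  Total hydrogens = 9.
Molecular formula: C5H9NO2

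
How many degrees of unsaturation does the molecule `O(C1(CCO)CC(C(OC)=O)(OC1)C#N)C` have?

4

Molecular formula from the SMILES: C10H15NO5.
DoU = (2C + 2 + N − H − X)/2 = (2·10 + 2 + 1 − 15 − 0)/2 = 8/2 = 4.
(Structurally: 1 ring(s) + 3 π bond(s) = 4.)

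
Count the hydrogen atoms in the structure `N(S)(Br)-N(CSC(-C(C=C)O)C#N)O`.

Hydrogens are implicit in SMILES; fill each atom to its normal valence:
  3 × C: 1 H each → 3
  3 × N: no H
  2 × C: 2 H each → 4
  2 × O: 1 H each → 2
  1 × Br: no H
  1 × C: no H
  1 × S: 1 H
  1 × S: no H
  Total hydrogens = 10.

10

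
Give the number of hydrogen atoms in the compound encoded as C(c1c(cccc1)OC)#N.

Hydrogens are implicit in SMILES; fill each atom to its normal valence:
  4 × C (aromatic): 1 H each → 4
  2 × C (aromatic): no H
  1 × C: 3 H
  1 × C: no H
  1 × N: no H
  1 × O: no H
  Total hydrogens = 7.

7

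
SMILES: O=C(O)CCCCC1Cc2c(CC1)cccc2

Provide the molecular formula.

C15H20O2

Heavy atoms from the SMILES: 15 C, 2 O.
Implicit hydrogens by atom environment:
  7 × C: 2 H each → 14
  4 × C (aromatic): 1 H each → 4
  2 × C (aromatic): no H
  1 × C: 1 H
  1 × C: no H
  1 × O: 1 H
  1 × O: no H
  Total hydrogens = 20.
Molecular formula: C15H20O2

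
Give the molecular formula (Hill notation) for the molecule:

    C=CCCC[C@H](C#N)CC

C9H15N

Heavy atoms from the SMILES: 9 C, 1 N.
Implicit hydrogens by atom environment:
  5 × C: 2 H each → 10
  2 × C: 1 H each → 2
  1 × C: 3 H
  1 × C: no H
  1 × N: no H
  Total hydrogens = 15.
Molecular formula: C9H15N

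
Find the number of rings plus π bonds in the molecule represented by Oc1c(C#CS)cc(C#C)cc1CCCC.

Molecular formula from the SMILES: C14H14OS.
DoU = (2C + 2 + N − H − X)/2 = (2·14 + 2 + 0 − 14 − 0)/2 = 16/2 = 8.
(Structurally: 1 ring(s) + 7 π bond(s) = 8.)

8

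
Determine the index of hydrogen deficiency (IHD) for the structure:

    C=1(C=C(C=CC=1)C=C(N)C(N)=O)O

6

Molecular formula from the SMILES: C9H10N2O2.
DoU = (2C + 2 + N − H − X)/2 = (2·9 + 2 + 2 − 10 − 0)/2 = 12/2 = 6.
(Structurally: 1 ring(s) + 5 π bond(s) = 6.)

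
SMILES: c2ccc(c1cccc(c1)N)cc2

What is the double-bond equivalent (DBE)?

8

Molecular formula from the SMILES: C12H11N.
DoU = (2C + 2 + N − H − X)/2 = (2·12 + 2 + 1 − 11 − 0)/2 = 16/2 = 8.
(Structurally: 2 ring(s) + 6 π bond(s) = 8.)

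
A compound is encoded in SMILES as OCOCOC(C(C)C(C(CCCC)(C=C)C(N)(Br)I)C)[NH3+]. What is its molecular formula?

C15H31BrIN2O3+

Heavy atoms from the SMILES: 1 Br, 15 C, 1 I, 2 N, 3 O.
Implicit hydrogens by atom environment:
  6 × C: 2 H each → 12
  4 × C: 1 H each → 4
  3 × C: 3 H each → 9
  2 × C: no H
  2 × O: no H
  1 × Br: no H
  1 × I: no H
  1 × N (charge +1): 3 H
  1 × N: 2 H
  1 × O: 1 H
  Total hydrogens = 31.
Net charge +1.
Molecular formula: C15H31BrIN2O3+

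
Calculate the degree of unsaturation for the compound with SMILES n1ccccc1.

4

Molecular formula from the SMILES: C5H5N.
DoU = (2C + 2 + N − H − X)/2 = (2·5 + 2 + 1 − 5 − 0)/2 = 8/2 = 4.
(Structurally: 1 ring(s) + 3 π bond(s) = 4.)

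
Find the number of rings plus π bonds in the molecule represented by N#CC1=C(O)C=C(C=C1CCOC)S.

6

Molecular formula from the SMILES: C10H11NO2S.
DoU = (2C + 2 + N − H − X)/2 = (2·10 + 2 + 1 − 11 − 0)/2 = 12/2 = 6.
(Structurally: 1 ring(s) + 5 π bond(s) = 6.)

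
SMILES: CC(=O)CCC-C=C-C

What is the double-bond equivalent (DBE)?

Molecular formula from the SMILES: C8H14O.
DoU = (2C + 2 + N − H − X)/2 = (2·8 + 2 + 0 − 14 − 0)/2 = 4/2 = 2.
(Structurally: 0 ring(s) + 2 π bond(s) = 2.)

2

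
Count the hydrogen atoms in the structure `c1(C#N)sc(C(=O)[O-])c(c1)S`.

2

Hydrogens are implicit in SMILES; fill each atom to its normal valence:
  3 × C (aromatic): no H
  2 × C: no H
  1 × C (aromatic): 1 H
  1 × N: no H
  1 × O: no H
  1 × O (charge -1): no H
  1 × S: 1 H
  1 × S (aromatic): no H
  Total hydrogens = 2.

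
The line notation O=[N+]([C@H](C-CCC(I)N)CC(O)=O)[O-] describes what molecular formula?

C7H13IN2O4

Heavy atoms from the SMILES: 7 C, 1 I, 2 N, 4 O.
Implicit hydrogens by atom environment:
  4 × C: 2 H each → 8
  2 × C: 1 H each → 2
  2 × O: no H
  1 × C: no H
  1 × I: no H
  1 × N: 2 H
  1 × N (charge +1): no H
  1 × O: 1 H
  1 × O (charge -1): no H
  Total hydrogens = 13.
Molecular formula: C7H13IN2O4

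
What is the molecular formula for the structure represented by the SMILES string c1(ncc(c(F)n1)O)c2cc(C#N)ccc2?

Heavy atoms from the SMILES: 11 C, 1 F, 3 N, 1 O.
Implicit hydrogens by atom environment:
  5 × C (aromatic): 1 H each → 5
  5 × C (aromatic): no H
  2 × N (aromatic): no H
  1 × C: no H
  1 × F: no H
  1 × N: no H
  1 × O: 1 H
  Total hydrogens = 6.
Molecular formula: C11H6FN3O

C11H6FN3O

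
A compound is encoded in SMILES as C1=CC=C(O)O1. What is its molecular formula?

C4H4O2

Heavy atoms from the SMILES: 4 C, 2 O.
Implicit hydrogens by atom environment:
  3 × C (aromatic): 1 H each → 3
  1 × C (aromatic): no H
  1 × O: 1 H
  1 × O (aromatic): no H
  Total hydrogens = 4.
Molecular formula: C4H4O2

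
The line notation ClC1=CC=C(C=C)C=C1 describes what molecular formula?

C8H7Cl

Heavy atoms from the SMILES: 8 C, 1 Cl.
Implicit hydrogens by atom environment:
  4 × C (aromatic): 1 H each → 4
  2 × C (aromatic): no H
  1 × C: 2 H
  1 × C: 1 H
  1 × Cl: no H
  Total hydrogens = 7.
Molecular formula: C8H7Cl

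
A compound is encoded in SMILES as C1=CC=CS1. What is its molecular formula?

Heavy atoms from the SMILES: 4 C, 1 S.
Implicit hydrogens by atom environment:
  4 × C (aromatic): 1 H each → 4
  1 × S (aromatic): no H
  Total hydrogens = 4.
Molecular formula: C4H4S

C4H4S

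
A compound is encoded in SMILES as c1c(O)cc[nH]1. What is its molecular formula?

C4H5NO

Heavy atoms from the SMILES: 4 C, 1 N, 1 O.
Implicit hydrogens by atom environment:
  3 × C (aromatic): 1 H each → 3
  1 × C (aromatic): no H
  1 × N (aromatic): 1 H
  1 × O: 1 H
  Total hydrogens = 5.
Molecular formula: C4H5NO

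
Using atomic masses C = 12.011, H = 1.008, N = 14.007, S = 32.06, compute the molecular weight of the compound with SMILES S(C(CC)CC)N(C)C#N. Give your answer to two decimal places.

Molecular formula: C7H14N2S.
M = 7×12.011 + 14×1.008 + 2×14.007 + 1×32.06 = 158.26 g/mol.

158.26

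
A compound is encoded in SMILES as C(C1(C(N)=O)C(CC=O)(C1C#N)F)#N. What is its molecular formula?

Heavy atoms from the SMILES: 8 C, 1 F, 3 N, 2 O.
Implicit hydrogens by atom environment:
  5 × C: no H
  2 × C: 1 H each → 2
  2 × N: no H
  2 × O: no H
  1 × C: 2 H
  1 × F: no H
  1 × N: 2 H
  Total hydrogens = 6.
Molecular formula: C8H6FN3O2

C8H6FN3O2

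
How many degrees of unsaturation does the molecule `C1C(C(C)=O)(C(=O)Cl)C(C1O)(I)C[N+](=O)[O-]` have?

4

Molecular formula from the SMILES: C8H9ClINO5.
DoU = (2C + 2 + N − H − X)/2 = (2·8 + 2 + 1 − 9 − 2)/2 = 8/2 = 4.
(Structurally: 1 ring(s) + 3 π bond(s) = 4.)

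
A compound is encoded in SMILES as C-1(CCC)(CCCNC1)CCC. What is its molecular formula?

Heavy atoms from the SMILES: 11 C, 1 N.
Implicit hydrogens by atom environment:
  8 × C: 2 H each → 16
  2 × C: 3 H each → 6
  1 × C: no H
  1 × N: 1 H
  Total hydrogens = 23.
Molecular formula: C11H23N

C11H23N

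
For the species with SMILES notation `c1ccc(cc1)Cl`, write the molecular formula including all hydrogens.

Heavy atoms from the SMILES: 6 C, 1 Cl.
Implicit hydrogens by atom environment:
  5 × C (aromatic): 1 H each → 5
  1 × C (aromatic): no H
  1 × Cl: no H
  Total hydrogens = 5.
Molecular formula: C6H5Cl

C6H5Cl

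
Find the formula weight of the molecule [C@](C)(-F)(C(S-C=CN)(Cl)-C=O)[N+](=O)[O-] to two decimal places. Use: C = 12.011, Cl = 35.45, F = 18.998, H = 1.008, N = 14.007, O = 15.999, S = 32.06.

242.65

Molecular formula: C6H8ClFN2O3S.
M = 6×12.011 + 1×35.45 + 1×18.998 + 8×1.008 + 2×14.007 + 3×15.999 + 1×32.06 = 242.65 g/mol.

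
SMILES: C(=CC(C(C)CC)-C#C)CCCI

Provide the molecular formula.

C12H19I

Heavy atoms from the SMILES: 12 C, 1 I.
Implicit hydrogens by atom environment:
  5 × C: 1 H each → 5
  4 × C: 2 H each → 8
  2 × C: 3 H each → 6
  1 × C: no H
  1 × I: no H
  Total hydrogens = 19.
Molecular formula: C12H19I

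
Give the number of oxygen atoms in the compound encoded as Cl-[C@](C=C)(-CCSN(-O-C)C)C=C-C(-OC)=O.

The symbol for oxygen appears 3 times in the SMILES.

3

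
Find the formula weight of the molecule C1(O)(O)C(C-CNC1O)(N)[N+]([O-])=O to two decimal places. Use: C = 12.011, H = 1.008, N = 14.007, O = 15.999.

193.16

Molecular formula: C5H11N3O5.
M = 5×12.011 + 11×1.008 + 3×14.007 + 5×15.999 = 193.16 g/mol.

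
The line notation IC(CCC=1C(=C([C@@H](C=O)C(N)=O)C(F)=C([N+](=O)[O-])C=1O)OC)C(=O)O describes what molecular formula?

C14H14FIN2O8

Heavy atoms from the SMILES: 14 C, 1 F, 1 I, 2 N, 8 O.
Implicit hydrogens by atom environment:
  6 × C (aromatic): no H
  5 × O: no H
  3 × C: 1 H each → 3
  2 × C: 2 H each → 4
  2 × C: no H
  2 × O: 1 H each → 2
  1 × C: 3 H
  1 × F: no H
  1 × I: no H
  1 × N: 2 H
  1 × N (charge +1): no H
  1 × O (charge -1): no H
  Total hydrogens = 14.
Molecular formula: C14H14FIN2O8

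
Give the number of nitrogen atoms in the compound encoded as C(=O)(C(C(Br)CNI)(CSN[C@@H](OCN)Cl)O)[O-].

The symbol for nitrogen appears 3 times in the SMILES.

3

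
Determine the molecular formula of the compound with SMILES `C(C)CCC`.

Heavy atoms from the SMILES: 5 C.
Implicit hydrogens by atom environment:
  3 × C: 2 H each → 6
  2 × C: 3 H each → 6
  Total hydrogens = 12.
Molecular formula: C5H12

C5H12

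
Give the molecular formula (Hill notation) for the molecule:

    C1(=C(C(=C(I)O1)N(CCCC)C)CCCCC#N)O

Heavy atoms from the SMILES: 14 C, 1 I, 2 N, 2 O.
Implicit hydrogens by atom environment:
  7 × C: 2 H each → 14
  4 × C (aromatic): no H
  2 × C: 3 H each → 6
  2 × N: no H
  1 × C: no H
  1 × I: no H
  1 × O: 1 H
  1 × O (aromatic): no H
  Total hydrogens = 21.
Molecular formula: C14H21IN2O2

C14H21IN2O2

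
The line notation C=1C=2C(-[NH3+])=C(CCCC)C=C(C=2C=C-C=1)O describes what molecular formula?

C14H18NO+

Heavy atoms from the SMILES: 14 C, 1 N, 1 O.
Implicit hydrogens by atom environment:
  5 × C (aromatic): 1 H each → 5
  5 × C (aromatic): no H
  3 × C: 2 H each → 6
  1 × C: 3 H
  1 × N (charge +1): 3 H
  1 × O: 1 H
  Total hydrogens = 18.
Net charge +1.
Molecular formula: C14H18NO+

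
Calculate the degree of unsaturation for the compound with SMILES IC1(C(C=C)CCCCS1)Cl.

Molecular formula from the SMILES: C8H12ClIS.
DoU = (2C + 2 + N − H − X)/2 = (2·8 + 2 + 0 − 12 − 2)/2 = 4/2 = 2.
(Structurally: 1 ring(s) + 1 π bond(s) = 2.)

2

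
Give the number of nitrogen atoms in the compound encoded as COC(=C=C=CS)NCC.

The symbol for nitrogen appears 1 time in the SMILES.

1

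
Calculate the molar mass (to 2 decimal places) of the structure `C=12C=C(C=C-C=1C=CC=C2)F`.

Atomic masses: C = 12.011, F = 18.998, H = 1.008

Molecular formula: C10H7F.
M = 10×12.011 + 1×18.998 + 7×1.008 = 146.16 g/mol.

146.16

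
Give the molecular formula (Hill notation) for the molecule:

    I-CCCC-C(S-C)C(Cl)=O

Heavy atoms from the SMILES: 7 C, 1 Cl, 1 I, 1 O, 1 S.
Implicit hydrogens by atom environment:
  4 × C: 2 H each → 8
  1 × C: 3 H
  1 × C: 1 H
  1 × C: no H
  1 × Cl: no H
  1 × I: no H
  1 × O: no H
  1 × S: no H
  Total hydrogens = 12.
Molecular formula: C7H12ClIOS

C7H12ClIOS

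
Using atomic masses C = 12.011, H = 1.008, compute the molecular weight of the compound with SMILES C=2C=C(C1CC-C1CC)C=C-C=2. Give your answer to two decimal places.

Molecular formula: C12H16.
M = 12×12.011 + 16×1.008 = 160.26 g/mol.

160.26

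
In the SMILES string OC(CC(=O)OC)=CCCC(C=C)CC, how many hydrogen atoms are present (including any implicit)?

Hydrogens are implicit in SMILES; fill each atom to its normal valence:
  5 × C: 2 H each → 10
  3 × C: 1 H each → 3
  2 × C: 3 H each → 6
  2 × C: no H
  2 × O: no H
  1 × O: 1 H
  Total hydrogens = 20.

20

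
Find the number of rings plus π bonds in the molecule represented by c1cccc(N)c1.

4

Molecular formula from the SMILES: C6H7N.
DoU = (2C + 2 + N − H − X)/2 = (2·6 + 2 + 1 − 7 − 0)/2 = 8/2 = 4.
(Structurally: 1 ring(s) + 3 π bond(s) = 4.)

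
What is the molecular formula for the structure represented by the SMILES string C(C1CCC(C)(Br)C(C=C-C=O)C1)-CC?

C13H21BrO

Heavy atoms from the SMILES: 1 Br, 13 C, 1 O.
Implicit hydrogens by atom environment:
  5 × C: 2 H each → 10
  5 × C: 1 H each → 5
  2 × C: 3 H each → 6
  1 × Br: no H
  1 × C: no H
  1 × O: no H
  Total hydrogens = 21.
Molecular formula: C13H21BrO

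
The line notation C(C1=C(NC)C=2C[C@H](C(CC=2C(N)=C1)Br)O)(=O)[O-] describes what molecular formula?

C12H14BrN2O3-

Heavy atoms from the SMILES: 1 Br, 12 C, 2 N, 3 O.
Implicit hydrogens by atom environment:
  5 × C (aromatic): no H
  2 × C: 2 H each → 4
  2 × C: 1 H each → 2
  1 × Br: no H
  1 × C: 3 H
  1 × C (aromatic): 1 H
  1 × C: no H
  1 × N: 2 H
  1 × N: 1 H
  1 × O: 1 H
  1 × O: no H
  1 × O (charge -1): no H
  Total hydrogens = 14.
Net charge -1.
Molecular formula: C12H14BrN2O3-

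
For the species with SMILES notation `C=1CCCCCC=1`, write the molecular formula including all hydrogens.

C7H12

Heavy atoms from the SMILES: 7 C.
Implicit hydrogens by atom environment:
  5 × C: 2 H each → 10
  2 × C: 1 H each → 2
  Total hydrogens = 12.
Molecular formula: C7H12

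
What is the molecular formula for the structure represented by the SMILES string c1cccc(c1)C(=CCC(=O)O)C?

C11H12O2

Heavy atoms from the SMILES: 11 C, 2 O.
Implicit hydrogens by atom environment:
  5 × C (aromatic): 1 H each → 5
  2 × C: no H
  1 × C: 3 H
  1 × C: 2 H
  1 × C: 1 H
  1 × C (aromatic): no H
  1 × O: 1 H
  1 × O: no H
  Total hydrogens = 12.
Molecular formula: C11H12O2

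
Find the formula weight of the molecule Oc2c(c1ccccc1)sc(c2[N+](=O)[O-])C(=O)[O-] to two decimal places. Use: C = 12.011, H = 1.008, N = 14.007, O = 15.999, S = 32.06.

Molecular formula: C11H6NO5S-.
M = 11×12.011 + 6×1.008 + 1×14.007 + 5×15.999 + 1×32.06 = 264.23 g/mol.

264.23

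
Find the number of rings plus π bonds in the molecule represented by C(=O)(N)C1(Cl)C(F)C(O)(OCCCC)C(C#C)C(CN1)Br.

Molecular formula from the SMILES: C13H19BrClFN2O3.
DoU = (2C + 2 + N − H − X)/2 = (2·13 + 2 + 2 − 19 − 3)/2 = 8/2 = 4.
(Structurally: 1 ring(s) + 3 π bond(s) = 4.)

4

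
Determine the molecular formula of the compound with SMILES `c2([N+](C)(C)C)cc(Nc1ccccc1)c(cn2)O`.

C14H18N3O+

Heavy atoms from the SMILES: 14 C, 3 N, 1 O.
Implicit hydrogens by atom environment:
  7 × C (aromatic): 1 H each → 7
  4 × C (aromatic): no H
  3 × C: 3 H each → 9
  1 × N: 1 H
  1 × N (aromatic): no H
  1 × N (charge +1): no H
  1 × O: 1 H
  Total hydrogens = 18.
Net charge +1.
Molecular formula: C14H18N3O+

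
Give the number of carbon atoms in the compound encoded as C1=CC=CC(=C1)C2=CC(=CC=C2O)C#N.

13

The symbol for carbon appears 13 times in the SMILES.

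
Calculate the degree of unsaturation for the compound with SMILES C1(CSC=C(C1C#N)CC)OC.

4

Molecular formula from the SMILES: C9H13NOS.
DoU = (2C + 2 + N − H − X)/2 = (2·9 + 2 + 1 − 13 − 0)/2 = 8/2 = 4.
(Structurally: 1 ring(s) + 3 π bond(s) = 4.)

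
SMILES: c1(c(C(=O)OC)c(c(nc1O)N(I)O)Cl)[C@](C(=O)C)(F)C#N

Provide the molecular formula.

Heavy atoms from the SMILES: 11 C, 1 Cl, 1 F, 1 I, 3 N, 5 O.
Implicit hydrogens by atom environment:
  5 × C (aromatic): no H
  4 × C: no H
  3 × O: no H
  2 × C: 3 H each → 6
  2 × N: no H
  2 × O: 1 H each → 2
  1 × Cl: no H
  1 × F: no H
  1 × I: no H
  1 × N (aromatic): no H
  Total hydrogens = 8.
Molecular formula: C11H8ClFIN3O5

C11H8ClFIN3O5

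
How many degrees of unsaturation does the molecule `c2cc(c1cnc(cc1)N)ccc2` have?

Molecular formula from the SMILES: C11H10N2.
DoU = (2C + 2 + N − H − X)/2 = (2·11 + 2 + 2 − 10 − 0)/2 = 16/2 = 8.
(Structurally: 2 ring(s) + 6 π bond(s) = 8.)

8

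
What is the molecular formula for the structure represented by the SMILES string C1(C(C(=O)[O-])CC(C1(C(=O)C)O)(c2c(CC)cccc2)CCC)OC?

C20H27O5-

Heavy atoms from the SMILES: 20 C, 5 O.
Implicit hydrogens by atom environment:
  4 × C: 3 H each → 12
  4 × C: 2 H each → 8
  4 × C (aromatic): 1 H each → 4
  4 × C: no H
  3 × O: no H
  2 × C: 1 H each → 2
  2 × C (aromatic): no H
  1 × O: 1 H
  1 × O (charge -1): no H
  Total hydrogens = 27.
Net charge -1.
Molecular formula: C20H27O5-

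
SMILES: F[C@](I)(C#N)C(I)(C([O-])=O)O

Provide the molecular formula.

C4HFI2NO3-

Heavy atoms from the SMILES: 4 C, 1 F, 2 I, 1 N, 3 O.
Implicit hydrogens by atom environment:
  4 × C: no H
  2 × I: no H
  1 × F: no H
  1 × N: no H
  1 × O: 1 H
  1 × O: no H
  1 × O (charge -1): no H
  Total hydrogens = 1.
Net charge -1.
Molecular formula: C4HFI2NO3-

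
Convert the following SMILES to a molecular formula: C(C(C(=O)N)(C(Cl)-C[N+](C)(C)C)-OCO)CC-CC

Heavy atoms from the SMILES: 13 C, 1 Cl, 2 N, 3 O.
Implicit hydrogens by atom environment:
  6 × C: 2 H each → 12
  4 × C: 3 H each → 12
  2 × C: no H
  2 × O: no H
  1 × C: 1 H
  1 × Cl: no H
  1 × N: 2 H
  1 × N (charge +1): no H
  1 × O: 1 H
  Total hydrogens = 28.
Net charge +1.
Molecular formula: C13H28ClN2O3+

C13H28ClN2O3+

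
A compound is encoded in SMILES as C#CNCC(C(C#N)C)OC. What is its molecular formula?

C8H12N2O

Heavy atoms from the SMILES: 8 C, 2 N, 1 O.
Implicit hydrogens by atom environment:
  3 × C: 1 H each → 3
  2 × C: 3 H each → 6
  2 × C: no H
  1 × C: 2 H
  1 × N: 1 H
  1 × N: no H
  1 × O: no H
  Total hydrogens = 12.
Molecular formula: C8H12N2O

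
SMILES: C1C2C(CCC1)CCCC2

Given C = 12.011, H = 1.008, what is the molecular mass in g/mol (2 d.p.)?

Molecular formula: C10H18.
M = 10×12.011 + 18×1.008 = 138.25 g/mol.

138.25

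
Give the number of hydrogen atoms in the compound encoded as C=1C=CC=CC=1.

Hydrogens are implicit in SMILES; fill each atom to its normal valence:
  6 × C (aromatic): 1 H each → 6
  Total hydrogens = 6.

6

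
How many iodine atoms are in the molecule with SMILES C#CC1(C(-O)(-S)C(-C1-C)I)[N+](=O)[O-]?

1

The symbol for iodine appears 1 time in the SMILES.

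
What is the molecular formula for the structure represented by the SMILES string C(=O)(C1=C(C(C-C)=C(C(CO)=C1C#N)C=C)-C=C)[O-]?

C15H14NO3-

Heavy atoms from the SMILES: 15 C, 1 N, 3 O.
Implicit hydrogens by atom environment:
  6 × C (aromatic): no H
  4 × C: 2 H each → 8
  2 × C: 1 H each → 2
  2 × C: no H
  1 × C: 3 H
  1 × N: no H
  1 × O: 1 H
  1 × O: no H
  1 × O (charge -1): no H
  Total hydrogens = 14.
Net charge -1.
Molecular formula: C15H14NO3-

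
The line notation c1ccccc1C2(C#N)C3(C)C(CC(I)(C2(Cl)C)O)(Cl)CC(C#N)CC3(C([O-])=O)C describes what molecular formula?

Heavy atoms from the SMILES: 22 C, 2 Cl, 1 I, 2 N, 3 O.
Implicit hydrogens by atom environment:
  9 × C: no H
  5 × C (aromatic): 1 H each → 5
  3 × C: 3 H each → 9
  3 × C: 2 H each → 6
  2 × Cl: no H
  2 × N: no H
  1 × C: 1 H
  1 × C (aromatic): no H
  1 × I: no H
  1 × O: 1 H
  1 × O: no H
  1 × O (charge -1): no H
  Total hydrogens = 22.
Net charge -1.
Molecular formula: C22H22Cl2IN2O3-

C22H22Cl2IN2O3-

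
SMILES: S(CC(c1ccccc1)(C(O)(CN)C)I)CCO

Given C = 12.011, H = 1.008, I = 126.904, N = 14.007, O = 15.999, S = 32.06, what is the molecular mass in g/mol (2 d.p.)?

Molecular formula: C13H20INO2S.
M = 13×12.011 + 20×1.008 + 1×126.904 + 1×14.007 + 2×15.999 + 1×32.06 = 381.27 g/mol.

381.27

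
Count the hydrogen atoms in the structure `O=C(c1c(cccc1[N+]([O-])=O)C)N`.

Hydrogens are implicit in SMILES; fill each atom to its normal valence:
  3 × C (aromatic): 1 H each → 3
  3 × C (aromatic): no H
  2 × O: no H
  1 × C: 3 H
  1 × C: no H
  1 × N: 2 H
  1 × N (charge +1): no H
  1 × O (charge -1): no H
  Total hydrogens = 8.

8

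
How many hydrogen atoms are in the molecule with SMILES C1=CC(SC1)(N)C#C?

Hydrogens are implicit in SMILES; fill each atom to its normal valence:
  3 × C: 1 H each → 3
  2 × C: no H
  1 × C: 2 H
  1 × N: 2 H
  1 × S: no H
  Total hydrogens = 7.

7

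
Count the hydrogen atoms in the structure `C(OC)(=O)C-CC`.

Hydrogens are implicit in SMILES; fill each atom to its normal valence:
  2 × C: 3 H each → 6
  2 × C: 2 H each → 4
  2 × O: no H
  1 × C: no H
  Total hydrogens = 10.

10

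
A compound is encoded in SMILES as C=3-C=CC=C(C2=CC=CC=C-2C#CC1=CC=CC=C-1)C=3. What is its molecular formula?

Heavy atoms from the SMILES: 20 C.
Implicit hydrogens by atom environment:
  14 × C (aromatic): 1 H each → 14
  4 × C (aromatic): no H
  2 × C: no H
  Total hydrogens = 14.
Molecular formula: C20H14

C20H14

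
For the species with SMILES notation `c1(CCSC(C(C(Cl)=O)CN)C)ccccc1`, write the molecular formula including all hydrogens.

Heavy atoms from the SMILES: 13 C, 1 Cl, 1 N, 1 O, 1 S.
Implicit hydrogens by atom environment:
  5 × C (aromatic): 1 H each → 5
  3 × C: 2 H each → 6
  2 × C: 1 H each → 2
  1 × C: 3 H
  1 × C: no H
  1 × C (aromatic): no H
  1 × Cl: no H
  1 × N: 2 H
  1 × O: no H
  1 × S: no H
  Total hydrogens = 18.
Molecular formula: C13H18ClNOS

C13H18ClNOS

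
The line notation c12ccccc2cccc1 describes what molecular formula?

Heavy atoms from the SMILES: 10 C.
Implicit hydrogens by atom environment:
  8 × C (aromatic): 1 H each → 8
  2 × C (aromatic): no H
  Total hydrogens = 8.
Molecular formula: C10H8

C10H8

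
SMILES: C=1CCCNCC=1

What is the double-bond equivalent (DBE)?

Molecular formula from the SMILES: C6H11N.
DoU = (2C + 2 + N − H − X)/2 = (2·6 + 2 + 1 − 11 − 0)/2 = 4/2 = 2.
(Structurally: 1 ring(s) + 1 π bond(s) = 2.)

2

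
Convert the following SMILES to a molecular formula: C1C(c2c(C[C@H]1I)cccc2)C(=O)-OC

C12H13IO2

Heavy atoms from the SMILES: 12 C, 1 I, 2 O.
Implicit hydrogens by atom environment:
  4 × C (aromatic): 1 H each → 4
  2 × C: 2 H each → 4
  2 × C: 1 H each → 2
  2 × C (aromatic): no H
  2 × O: no H
  1 × C: 3 H
  1 × C: no H
  1 × I: no H
  Total hydrogens = 13.
Molecular formula: C12H13IO2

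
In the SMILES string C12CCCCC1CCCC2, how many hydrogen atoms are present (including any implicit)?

Hydrogens are implicit in SMILES; fill each atom to its normal valence:
  8 × C: 2 H each → 16
  2 × C: 1 H each → 2
  Total hydrogens = 18.

18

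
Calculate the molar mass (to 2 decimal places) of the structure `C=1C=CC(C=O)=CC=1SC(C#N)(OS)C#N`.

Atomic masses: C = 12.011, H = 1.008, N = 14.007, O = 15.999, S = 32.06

250.29

Molecular formula: C10H6N2O2S2.
M = 10×12.011 + 6×1.008 + 2×14.007 + 2×15.999 + 2×32.06 = 250.29 g/mol.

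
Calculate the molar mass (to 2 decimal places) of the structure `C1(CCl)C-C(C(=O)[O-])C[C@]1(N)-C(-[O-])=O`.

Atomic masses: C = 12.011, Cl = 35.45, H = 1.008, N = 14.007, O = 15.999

Molecular formula: [C8H10ClNO4]2-.
M = 8×12.011 + 1×35.45 + 10×1.008 + 1×14.007 + 4×15.999 = 219.62 g/mol.

219.62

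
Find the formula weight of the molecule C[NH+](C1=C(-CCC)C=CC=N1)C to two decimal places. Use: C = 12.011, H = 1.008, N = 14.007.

Molecular formula: C10H17N2+.
M = 10×12.011 + 17×1.008 + 2×14.007 = 165.26 g/mol.

165.26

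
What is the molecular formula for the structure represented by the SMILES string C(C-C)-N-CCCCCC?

C9H21N

Heavy atoms from the SMILES: 9 C, 1 N.
Implicit hydrogens by atom environment:
  7 × C: 2 H each → 14
  2 × C: 3 H each → 6
  1 × N: 1 H
  Total hydrogens = 21.
Molecular formula: C9H21N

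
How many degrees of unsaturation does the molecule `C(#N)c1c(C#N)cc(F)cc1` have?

Molecular formula from the SMILES: C8H3FN2.
DoU = (2C + 2 + N − H − X)/2 = (2·8 + 2 + 2 − 3 − 1)/2 = 16/2 = 8.
(Structurally: 1 ring(s) + 7 π bond(s) = 8.)

8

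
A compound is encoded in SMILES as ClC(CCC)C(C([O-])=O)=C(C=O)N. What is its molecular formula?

Heavy atoms from the SMILES: 8 C, 1 Cl, 1 N, 3 O.
Implicit hydrogens by atom environment:
  3 × C: no H
  2 × C: 2 H each → 4
  2 × C: 1 H each → 2
  2 × O: no H
  1 × C: 3 H
  1 × Cl: no H
  1 × N: 2 H
  1 × O (charge -1): no H
  Total hydrogens = 11.
Net charge -1.
Molecular formula: C8H11ClNO3-

C8H11ClNO3-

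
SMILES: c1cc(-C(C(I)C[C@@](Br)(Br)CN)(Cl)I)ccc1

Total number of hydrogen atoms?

12

Hydrogens are implicit in SMILES; fill each atom to its normal valence:
  5 × C (aromatic): 1 H each → 5
  2 × Br: no H
  2 × C: 2 H each → 4
  2 × C: no H
  2 × I: no H
  1 × C: 1 H
  1 × C (aromatic): no H
  1 × Cl: no H
  1 × N: 2 H
  Total hydrogens = 12.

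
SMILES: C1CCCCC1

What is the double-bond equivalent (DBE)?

Molecular formula from the SMILES: C6H12.
DoU = (2C + 2 + N − H − X)/2 = (2·6 + 2 + 0 − 12 − 0)/2 = 2/2 = 1.
(Structurally: 1 ring(s) + 0 π bond(s) = 1.)

1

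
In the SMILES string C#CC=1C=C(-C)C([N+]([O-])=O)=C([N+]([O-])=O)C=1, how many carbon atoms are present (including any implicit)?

The symbol for carbon appears 9 times in the SMILES.

9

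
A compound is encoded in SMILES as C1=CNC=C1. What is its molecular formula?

Heavy atoms from the SMILES: 4 C, 1 N.
Implicit hydrogens by atom environment:
  4 × C (aromatic): 1 H each → 4
  1 × N (aromatic): 1 H
  Total hydrogens = 5.
Molecular formula: C4H5N

C4H5N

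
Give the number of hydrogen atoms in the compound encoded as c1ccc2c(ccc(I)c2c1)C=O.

7

Hydrogens are implicit in SMILES; fill each atom to its normal valence:
  6 × C (aromatic): 1 H each → 6
  4 × C (aromatic): no H
  1 × C: 1 H
  1 × I: no H
  1 × O: no H
  Total hydrogens = 7.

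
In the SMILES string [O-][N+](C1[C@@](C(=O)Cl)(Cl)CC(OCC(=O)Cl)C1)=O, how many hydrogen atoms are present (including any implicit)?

8

Hydrogens are implicit in SMILES; fill each atom to its normal valence:
  4 × O: no H
  3 × C: 2 H each → 6
  3 × C: no H
  3 × Cl: no H
  2 × C: 1 H each → 2
  1 × N (charge +1): no H
  1 × O (charge -1): no H
  Total hydrogens = 8.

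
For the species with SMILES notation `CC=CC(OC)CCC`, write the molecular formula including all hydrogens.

Heavy atoms from the SMILES: 8 C, 1 O.
Implicit hydrogens by atom environment:
  3 × C: 3 H each → 9
  3 × C: 1 H each → 3
  2 × C: 2 H each → 4
  1 × O: no H
  Total hydrogens = 16.
Molecular formula: C8H16O

C8H16O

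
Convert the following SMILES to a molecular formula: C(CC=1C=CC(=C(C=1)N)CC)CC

C12H19N

Heavy atoms from the SMILES: 12 C, 1 N.
Implicit hydrogens by atom environment:
  4 × C: 2 H each → 8
  3 × C (aromatic): 1 H each → 3
  3 × C (aromatic): no H
  2 × C: 3 H each → 6
  1 × N: 2 H
  Total hydrogens = 19.
Molecular formula: C12H19N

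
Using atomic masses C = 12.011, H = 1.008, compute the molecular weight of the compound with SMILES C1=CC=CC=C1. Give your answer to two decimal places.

78.11

Molecular formula: C6H6.
M = 6×12.011 + 6×1.008 = 78.11 g/mol.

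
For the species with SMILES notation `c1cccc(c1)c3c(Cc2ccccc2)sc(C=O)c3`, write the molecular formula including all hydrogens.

C18H14OS

Heavy atoms from the SMILES: 18 C, 1 O, 1 S.
Implicit hydrogens by atom environment:
  11 × C (aromatic): 1 H each → 11
  5 × C (aromatic): no H
  1 × C: 2 H
  1 × C: 1 H
  1 × O: no H
  1 × S (aromatic): no H
  Total hydrogens = 14.
Molecular formula: C18H14OS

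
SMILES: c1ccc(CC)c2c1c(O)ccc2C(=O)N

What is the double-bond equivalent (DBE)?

Molecular formula from the SMILES: C13H13NO2.
DoU = (2C + 2 + N − H − X)/2 = (2·13 + 2 + 1 − 13 − 0)/2 = 16/2 = 8.
(Structurally: 2 ring(s) + 6 π bond(s) = 8.)

8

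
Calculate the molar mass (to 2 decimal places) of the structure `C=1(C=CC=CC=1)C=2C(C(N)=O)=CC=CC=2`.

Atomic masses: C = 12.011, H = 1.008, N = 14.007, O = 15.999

197.24

Molecular formula: C13H11NO.
M = 13×12.011 + 11×1.008 + 1×14.007 + 1×15.999 = 197.24 g/mol.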